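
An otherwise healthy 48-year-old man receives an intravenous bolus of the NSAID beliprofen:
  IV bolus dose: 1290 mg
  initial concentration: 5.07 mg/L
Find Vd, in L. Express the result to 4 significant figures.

254.4 L

Vd = Dose / C₀ = 1290 / 5.07 = 254.4 L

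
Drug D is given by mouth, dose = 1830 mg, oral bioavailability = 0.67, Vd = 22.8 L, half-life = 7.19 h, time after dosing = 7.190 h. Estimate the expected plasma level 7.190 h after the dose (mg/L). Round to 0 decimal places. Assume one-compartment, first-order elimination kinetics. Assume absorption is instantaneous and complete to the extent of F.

27 mg/L

Amount reaching circulation = F × Dose = 0.67 × 1830 = 1226 mg
C₀ = F·Dose / Vd = 1226 / 22.8 = 53.77 mg/L
k = ln2 / t½ = 0.693147 / 7.19 = 0.09640 h⁻¹
t / t½ = 7.190 / 7.19 = 1 half-lives
C = C₀ × (1/2)^1 = 53.77 × 0.5000 = 26.89 mg/L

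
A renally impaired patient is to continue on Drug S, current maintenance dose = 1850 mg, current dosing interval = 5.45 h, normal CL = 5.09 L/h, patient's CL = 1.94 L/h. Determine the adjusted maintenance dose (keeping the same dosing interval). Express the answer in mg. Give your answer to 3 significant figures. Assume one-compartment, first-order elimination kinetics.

To keep the same average steady-state level, dosing rate must scale with clearance.
CL ratio = 1.94 / 5.09 = 0.3811
New dose (same interval) = 1850 × 0.3811 = 705.0 mg

705 mg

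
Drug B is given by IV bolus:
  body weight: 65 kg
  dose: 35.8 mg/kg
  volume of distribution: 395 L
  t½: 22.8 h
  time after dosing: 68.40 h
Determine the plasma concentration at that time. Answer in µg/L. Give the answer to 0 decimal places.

736 µg/L

Total dose = 35.8 × 65 = 2327 mg
C₀ = Dose / Vd = 2327 / 395 = 5.891 mg/L
k = ln2 / t½ = 0.693147 / 22.8 = 0.03040 h⁻¹
t / t½ = 68.40 / 22.8 = 3 half-lives
C = C₀ × (1/2)^3 = 5.891 × 0.1250 = 0.7364 mg/L
Convert: 0.7364 mg/L × 1000 = 736.4 µg/L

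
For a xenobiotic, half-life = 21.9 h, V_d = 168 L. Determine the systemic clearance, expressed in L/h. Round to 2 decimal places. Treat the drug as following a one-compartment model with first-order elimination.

k = ln2 / t½ = 0.693147 / 21.9 = 0.03165 h⁻¹
CL = k × Vd = 0.03165 × 168 = 5.317 L/h

5.32 L/h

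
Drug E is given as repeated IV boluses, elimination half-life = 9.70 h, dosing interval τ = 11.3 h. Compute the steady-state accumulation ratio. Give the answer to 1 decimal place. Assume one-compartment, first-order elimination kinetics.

1.8

k = ln2 / t½ = 0.693147 / 9.70 = 0.07146 h⁻¹
e^(−kτ) = e^(−0.07146 × 11.3) = 0.4460
Accumulation ratio R = 1 / (1 − e^(−kτ)) = 1 / (1 − 0.4460) = 1.805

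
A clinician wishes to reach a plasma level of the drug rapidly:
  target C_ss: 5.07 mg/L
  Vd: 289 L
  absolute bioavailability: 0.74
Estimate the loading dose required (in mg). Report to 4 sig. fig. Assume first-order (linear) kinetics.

1980 mg

LD = Css × Vd / F = 5.07 × 289 / 0.74 = 1980 mg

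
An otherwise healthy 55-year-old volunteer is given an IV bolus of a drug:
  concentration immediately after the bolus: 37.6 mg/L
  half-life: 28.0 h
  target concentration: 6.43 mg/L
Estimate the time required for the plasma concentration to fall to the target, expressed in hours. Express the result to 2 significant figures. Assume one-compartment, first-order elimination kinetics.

k = ln2 / t½ = 0.693147 / 28.0 = 0.02476 h⁻¹
t = ln(C₀ / C) / k = ln(37.60 / 6.43) / 0.02476
  = ln(5.848) / 0.02476 = 1.766 / 0.02476 = 71.32 h

71 h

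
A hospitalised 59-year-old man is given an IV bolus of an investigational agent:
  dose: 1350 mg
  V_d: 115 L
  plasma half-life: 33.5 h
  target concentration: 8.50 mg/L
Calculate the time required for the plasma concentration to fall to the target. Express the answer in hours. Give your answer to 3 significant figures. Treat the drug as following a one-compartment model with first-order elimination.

C₀ = Dose / Vd = 1350 / 115 = 11.74 mg/L
k = ln2 / t½ = 0.693147 / 33.5 = 0.02069 h⁻¹
t = ln(C₀ / C) / k = ln(11.74 / 8.50) / 0.02069
  = ln(1.381) / 0.02069 = 0.3228 / 0.02069 = 15.60 h

15.6 h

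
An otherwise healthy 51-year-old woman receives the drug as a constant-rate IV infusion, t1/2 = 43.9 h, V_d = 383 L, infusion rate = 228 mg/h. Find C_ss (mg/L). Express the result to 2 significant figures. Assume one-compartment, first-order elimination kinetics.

k = ln2 / t½ = 0.693147 / 43.9 = 0.01579 h⁻¹
CL = k × Vd = 0.01579 × 383 = 6.048 L/h
At steady state Css = R₀ / CL = 228 / 6.048 = 37.70 mg/L

38 mg/L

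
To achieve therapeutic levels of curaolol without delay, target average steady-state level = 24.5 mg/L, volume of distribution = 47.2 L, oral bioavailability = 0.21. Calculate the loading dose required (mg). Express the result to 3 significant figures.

5510 mg

LD = Css × Vd / F = 24.5 × 47.2 / 0.21 = 5507 mg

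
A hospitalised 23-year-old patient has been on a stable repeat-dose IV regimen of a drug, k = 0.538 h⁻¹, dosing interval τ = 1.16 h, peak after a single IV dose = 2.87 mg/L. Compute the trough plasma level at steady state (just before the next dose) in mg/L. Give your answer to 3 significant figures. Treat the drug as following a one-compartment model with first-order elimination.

3.31 mg/L

e^(−kτ) = e^(−0.5380 × 1.16) = 0.5358
Accumulation ratio R = 1 / (1 − e^(−kτ)) = 1 / (1 − 0.5358) = 2.154
Steady-state trough = C₀ × R × e^(−kτ) = 2.87 × 2.154 × 0.5358 = 3.312 mg/L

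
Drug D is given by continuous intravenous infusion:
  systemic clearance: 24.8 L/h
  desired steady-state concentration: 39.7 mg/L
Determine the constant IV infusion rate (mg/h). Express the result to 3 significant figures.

985 mg/h

At steady state, infusion rate R₀ = Css × CL = 39.7 × 24.80 = 984.6 mg/h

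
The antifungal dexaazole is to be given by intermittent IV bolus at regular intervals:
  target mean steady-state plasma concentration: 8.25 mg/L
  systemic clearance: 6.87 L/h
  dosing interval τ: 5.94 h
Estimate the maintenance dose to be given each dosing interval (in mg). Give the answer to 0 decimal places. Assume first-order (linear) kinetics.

At steady state, Dose/τ = Css × CL.
Dose = Css × CL × τ = 8.25 × 6.870 × 5.94 = 336.7 mg

337 mg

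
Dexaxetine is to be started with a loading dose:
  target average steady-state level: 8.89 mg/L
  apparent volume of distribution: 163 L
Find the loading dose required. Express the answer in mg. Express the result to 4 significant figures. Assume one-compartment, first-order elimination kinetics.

1449 mg

LD = Css × Vd = 8.89 × 163 = 1449 mg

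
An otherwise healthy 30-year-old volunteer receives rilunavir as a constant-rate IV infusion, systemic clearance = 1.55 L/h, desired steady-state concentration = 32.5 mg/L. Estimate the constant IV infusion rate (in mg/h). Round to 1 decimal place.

50.4 mg/h

At steady state, infusion rate R₀ = Css × CL = 32.5 × 1.550 = 50.38 mg/h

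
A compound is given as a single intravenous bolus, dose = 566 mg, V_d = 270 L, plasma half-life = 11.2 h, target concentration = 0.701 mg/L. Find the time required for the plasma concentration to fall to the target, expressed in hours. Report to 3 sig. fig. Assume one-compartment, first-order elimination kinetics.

17.7 h

C₀ = Dose / Vd = 566.0 / 270 = 2.096 mg/L
k = ln2 / t½ = 0.693147 / 11.2 = 0.06189 h⁻¹
t = ln(C₀ / C) / k = ln(2.096 / 0.701) / 0.06189
  = ln(2.990) / 0.06189 = 1.095 / 0.06189 = 17.69 h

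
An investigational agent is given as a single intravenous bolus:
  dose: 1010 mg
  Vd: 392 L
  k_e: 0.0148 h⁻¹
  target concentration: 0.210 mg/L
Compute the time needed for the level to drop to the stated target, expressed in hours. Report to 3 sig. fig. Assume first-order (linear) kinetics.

169 h

C₀ = Dose / Vd = 1010 / 392 = 2.577 mg/L
t = ln(C₀ / C) / k = ln(2.577 / 0.210) / 0.01480
  = ln(12.27) / 0.01480 = 2.507 / 0.01480 = 169.4 h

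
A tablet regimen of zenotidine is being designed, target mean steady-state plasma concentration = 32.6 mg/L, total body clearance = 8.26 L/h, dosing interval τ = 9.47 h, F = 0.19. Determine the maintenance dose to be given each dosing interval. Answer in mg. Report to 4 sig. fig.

13420 mg

At steady state, F × (Dose/τ) = Css × CL.
Dose = Css × CL × τ / F = 32.6 × 8.260 × 9.47 / 0.19 = 13420 mg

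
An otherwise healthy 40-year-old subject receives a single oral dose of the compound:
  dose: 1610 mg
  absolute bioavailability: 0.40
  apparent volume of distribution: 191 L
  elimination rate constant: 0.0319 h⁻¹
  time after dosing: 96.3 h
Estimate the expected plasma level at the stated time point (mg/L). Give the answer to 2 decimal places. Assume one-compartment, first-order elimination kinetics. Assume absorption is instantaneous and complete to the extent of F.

Amount reaching circulation = F × Dose = 0.40 × 1610 = 644.0 mg
C₀ = F·Dose / Vd = 644.0 / 191 = 3.372 mg/L
C = C₀ · e^(−k·t) = 3.372 × e^(−0.03190 × 96.3)
  = 3.372 × 0.04633 = 0.1562 mg/L

0.16 mg/L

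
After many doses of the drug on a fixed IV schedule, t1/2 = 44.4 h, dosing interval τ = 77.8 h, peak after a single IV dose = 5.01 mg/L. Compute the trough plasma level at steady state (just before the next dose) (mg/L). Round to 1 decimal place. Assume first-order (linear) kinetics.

k = ln2 / t½ = 0.693147 / 44.4 = 0.01561 h⁻¹
e^(−kτ) = e^(−0.01561 × 77.8) = 0.2969
Accumulation ratio R = 1 / (1 − e^(−kτ)) = 1 / (1 − 0.2969) = 1.422
Steady-state trough = C₀ × R × e^(−kτ) = 5.01 × 1.422 × 0.2969 = 2.115 mg/L

2.1 mg/L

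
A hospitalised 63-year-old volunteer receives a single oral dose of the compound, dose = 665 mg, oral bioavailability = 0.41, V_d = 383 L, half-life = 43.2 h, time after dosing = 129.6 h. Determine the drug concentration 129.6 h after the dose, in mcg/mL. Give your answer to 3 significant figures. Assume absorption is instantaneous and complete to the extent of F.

0.0890 mcg/mL

Amount reaching circulation = F × Dose = 0.41 × 665.0 = 272.7 mg
C₀ = F·Dose / Vd = 272.7 / 383 = 0.7120 mg/L
k = ln2 / t½ = 0.693147 / 43.2 = 0.01605 h⁻¹
t / t½ = 129.6 / 43.2 = 3 half-lives
C = C₀ × (1/2)^3 = 0.7120 × 0.1250 = 0.08900 mg/L
(0.08900 mg/L = 0.08900 mcg/mL)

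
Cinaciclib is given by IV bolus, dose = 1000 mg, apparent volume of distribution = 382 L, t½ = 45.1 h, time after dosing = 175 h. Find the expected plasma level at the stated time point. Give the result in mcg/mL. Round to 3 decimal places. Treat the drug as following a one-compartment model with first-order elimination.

0.178 mcg/mL

C₀ = Dose / Vd = 1000 / 382 = 2.618 mg/L
k = ln2 / t½ = 0.693147 / 45.1 = 0.01537 h⁻¹
C = C₀ · e^(−k·t) = 2.618 × e^(−0.01537 × 175)
  = 2.618 × 0.06790 = 0.1778 mg/L
(0.1778 mg/L = 0.1778 mcg/mL)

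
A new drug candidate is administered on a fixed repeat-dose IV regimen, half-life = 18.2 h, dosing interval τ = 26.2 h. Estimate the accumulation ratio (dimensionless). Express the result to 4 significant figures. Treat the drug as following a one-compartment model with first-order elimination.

1.584

k = ln2 / t½ = 0.693147 / 18.2 = 0.03809 h⁻¹
e^(−kτ) = e^(−0.03809 × 26.2) = 0.3686
Accumulation ratio R = 1 / (1 − e^(−kτ)) = 1 / (1 − 0.3686) = 1.584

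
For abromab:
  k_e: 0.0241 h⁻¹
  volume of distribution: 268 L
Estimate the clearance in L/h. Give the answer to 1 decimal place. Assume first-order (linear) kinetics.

CL = k × Vd = 0.0241 × 268 = 6.459 L/h

6.5 L/h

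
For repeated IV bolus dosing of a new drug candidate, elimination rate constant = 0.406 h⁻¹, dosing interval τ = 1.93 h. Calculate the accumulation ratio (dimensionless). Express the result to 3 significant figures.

1.84

e^(−kτ) = e^(−0.4060 × 1.93) = 0.4568
Accumulation ratio R = 1 / (1 − e^(−kτ)) = 1 / (1 − 0.4568) = 1.841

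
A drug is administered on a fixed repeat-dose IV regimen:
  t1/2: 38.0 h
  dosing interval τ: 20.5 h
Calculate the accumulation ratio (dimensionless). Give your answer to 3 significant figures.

k = ln2 / t½ = 0.693147 / 38.0 = 0.01824 h⁻¹
e^(−kτ) = e^(−0.01824 × 20.5) = 0.6880
Accumulation ratio R = 1 / (1 − e^(−kτ)) = 1 / (1 − 0.6880) = 3.205

3.21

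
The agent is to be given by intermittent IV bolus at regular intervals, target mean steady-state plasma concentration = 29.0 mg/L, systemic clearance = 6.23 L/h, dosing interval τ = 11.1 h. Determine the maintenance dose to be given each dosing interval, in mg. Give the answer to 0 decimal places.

2005 mg

At steady state, Dose/τ = Css × CL.
Dose = Css × CL × τ = 29.0 × 6.230 × 11.1 = 2005 mg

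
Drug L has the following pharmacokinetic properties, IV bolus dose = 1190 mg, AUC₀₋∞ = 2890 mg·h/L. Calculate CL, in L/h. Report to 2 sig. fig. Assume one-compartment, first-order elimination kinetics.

0.41 L/h

CL = Dose / AUC = 1190 / 2890 = 0.4118 L/h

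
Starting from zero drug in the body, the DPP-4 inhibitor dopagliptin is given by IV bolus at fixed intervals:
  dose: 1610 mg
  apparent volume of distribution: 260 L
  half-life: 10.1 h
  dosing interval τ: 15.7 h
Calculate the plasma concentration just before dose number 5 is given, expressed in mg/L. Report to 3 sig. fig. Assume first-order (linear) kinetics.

C₀ per dose = Dose / Vd = 1610 / 260 = 6.192 mg/L
k = ln2 / t½ = 0.693147 / 10.1 = 0.06863 h⁻¹
Fraction remaining after one interval: r = e^(−kτ) = e^(−0.06863 × 15.7) = 0.3404
Before dose 5, 4 doses have been given (aged 1τ, 2τ, 3τ, 4τ).
C_trough = C₀ × (r + r² + … + r^4) = C₀ × r(1−r^4)/(1−r)
        = 6.192 × 0.3404 × (1 − 0.01343) / (1 − 0.3404) = 3.153 mg/L

3.15 mg/L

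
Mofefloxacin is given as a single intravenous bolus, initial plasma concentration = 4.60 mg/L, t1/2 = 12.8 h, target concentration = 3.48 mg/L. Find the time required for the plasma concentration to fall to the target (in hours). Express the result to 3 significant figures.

5.15 h

k = ln2 / t½ = 0.693147 / 12.8 = 0.05415 h⁻¹
t = ln(C₀ / C) / k = ln(4.600 / 3.48) / 0.05415
  = ln(1.322) / 0.05415 = 0.2791 / 0.05415 = 5.154 h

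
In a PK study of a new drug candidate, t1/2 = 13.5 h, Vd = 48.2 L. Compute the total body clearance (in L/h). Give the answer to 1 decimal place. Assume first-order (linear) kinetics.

2.5 L/h

k = ln2 / t½ = 0.693147 / 13.5 = 0.05134 h⁻¹
CL = k × Vd = 0.05134 × 48.2 = 2.475 L/h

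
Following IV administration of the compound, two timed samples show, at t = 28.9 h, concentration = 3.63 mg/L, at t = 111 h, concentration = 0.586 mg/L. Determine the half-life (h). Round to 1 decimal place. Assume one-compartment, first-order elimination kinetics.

31.2 h

k = ln(C₁/C₂) / (t₂ − t₁) = ln(3.63/0.586) / (111 − 28.9)
  = 1.824 / 82.10 = 0.02222 h⁻¹
t½ = ln2 / k = 0.693147 / 0.02222 = 31.19 h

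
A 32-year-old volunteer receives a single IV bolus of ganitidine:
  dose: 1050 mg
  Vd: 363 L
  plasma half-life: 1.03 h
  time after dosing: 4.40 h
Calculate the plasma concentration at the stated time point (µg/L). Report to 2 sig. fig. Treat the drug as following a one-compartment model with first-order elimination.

C₀ = Dose / Vd = 1050 / 363 = 2.893 mg/L
k = ln2 / t½ = 0.693147 / 1.03 = 0.6730 h⁻¹
C = C₀ · e^(−k·t) = 2.893 × e^(−0.6730 × 4.40)
  = 2.893 × 0.05176 = 0.1497 mg/L
Convert: 0.1497 mg/L × 1000 = 149.7 µg/L

150 µg/L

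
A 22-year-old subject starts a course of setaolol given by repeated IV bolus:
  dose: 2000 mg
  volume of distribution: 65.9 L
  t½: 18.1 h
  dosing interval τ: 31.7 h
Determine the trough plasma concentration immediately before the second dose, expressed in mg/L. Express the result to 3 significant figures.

C₀ per dose = Dose / Vd = 2000 / 65.9 = 30.35 mg/L
k = ln2 / t½ = 0.693147 / 18.1 = 0.03830 h⁻¹
Fraction remaining after one interval: r = e^(−kτ) = e^(−0.03830 × 31.7) = 0.2970
Before dose 2, 1 dose has been given (aged 1τ).
C_trough = C₀ × r = 30.35 × 0.2970 = 9.014 mg/L

9.01 mg/L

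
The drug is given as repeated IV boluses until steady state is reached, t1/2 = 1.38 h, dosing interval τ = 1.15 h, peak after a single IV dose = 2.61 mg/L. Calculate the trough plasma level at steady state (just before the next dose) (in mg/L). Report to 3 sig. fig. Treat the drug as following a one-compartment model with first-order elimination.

3.34 mg/L

k = ln2 / t½ = 0.693147 / 1.38 = 0.5023 h⁻¹
e^(−kτ) = e^(−0.5023 × 1.15) = 0.5612
Accumulation ratio R = 1 / (1 − e^(−kτ)) = 1 / (1 − 0.5612) = 2.279
Steady-state trough = C₀ × R × e^(−kτ) = 2.61 × 2.279 × 0.5612 = 3.338 mg/L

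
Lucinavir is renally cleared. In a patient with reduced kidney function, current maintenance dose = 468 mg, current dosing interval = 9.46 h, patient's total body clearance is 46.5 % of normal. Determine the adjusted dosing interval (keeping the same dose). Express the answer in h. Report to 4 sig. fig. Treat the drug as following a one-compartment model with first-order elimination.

20.34 h

To keep the same average steady-state level, dosing rate must scale with clearance.
CL ratio = 46.5 / 100 = 0.4650
New interval (same dose) = 9.46 / 0.4650 = 20.34 h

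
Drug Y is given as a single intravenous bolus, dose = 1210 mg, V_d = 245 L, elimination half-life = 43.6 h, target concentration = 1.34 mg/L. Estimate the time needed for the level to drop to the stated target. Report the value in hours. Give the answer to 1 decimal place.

82.1 h

C₀ = Dose / Vd = 1210 / 245 = 4.939 mg/L
k = ln2 / t½ = 0.693147 / 43.6 = 0.01590 h⁻¹
t = ln(C₀ / C) / k = ln(4.939 / 1.34) / 0.01590
  = ln(3.686) / 0.01590 = 1.305 / 0.01590 = 82.08 h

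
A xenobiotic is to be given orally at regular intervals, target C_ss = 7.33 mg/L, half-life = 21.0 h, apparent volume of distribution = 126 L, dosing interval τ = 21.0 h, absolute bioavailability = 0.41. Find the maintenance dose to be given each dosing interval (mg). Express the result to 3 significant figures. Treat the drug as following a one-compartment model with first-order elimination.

k = ln2 / t½ = 0.693147 / 21.0 = 0.03301 h⁻¹
CL = k × Vd = 0.03301 × 126 = 4.159 L/h
At steady state, F × (Dose/τ) = Css × CL.
Dose = Css × CL × τ / F = 7.33 × 4.159 × 21.0 / 0.41 = 1561 mg

1560 mg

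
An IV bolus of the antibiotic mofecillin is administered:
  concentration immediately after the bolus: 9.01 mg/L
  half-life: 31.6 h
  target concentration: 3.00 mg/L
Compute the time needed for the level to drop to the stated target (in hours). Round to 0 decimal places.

k = ln2 / t½ = 0.693147 / 31.6 = 0.02194 h⁻¹
t = ln(C₀ / C) / k = ln(9.010 / 3.00) / 0.02194
  = ln(3.003) / 0.02194 = 1.100 / 0.02194 = 50.14 h

50 h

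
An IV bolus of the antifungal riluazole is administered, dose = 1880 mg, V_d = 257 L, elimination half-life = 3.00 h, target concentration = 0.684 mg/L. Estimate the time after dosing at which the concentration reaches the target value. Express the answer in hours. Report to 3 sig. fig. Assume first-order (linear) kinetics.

10.3 h

C₀ = Dose / Vd = 1880 / 257 = 7.315 mg/L
k = ln2 / t½ = 0.693147 / 3.00 = 0.2310 h⁻¹
t = ln(C₀ / C) / k = ln(7.315 / 0.684) / 0.2310
  = ln(10.69) / 0.2310 = 2.369 / 0.2310 = 10.26 h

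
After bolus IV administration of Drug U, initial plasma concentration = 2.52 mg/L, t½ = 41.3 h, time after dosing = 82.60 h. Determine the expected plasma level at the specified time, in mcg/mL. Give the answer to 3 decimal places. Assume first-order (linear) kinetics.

k = ln2 / t½ = 0.693147 / 41.3 = 0.01678 h⁻¹
t / t½ = 82.60 / 41.3 = 2 half-lives
C = C₀ × (1/2)^2 = 2.520 × 0.2500 = 0.6300 mg/L
(0.6300 mg/L = 0.6300 mcg/mL)

0.630 mcg/mL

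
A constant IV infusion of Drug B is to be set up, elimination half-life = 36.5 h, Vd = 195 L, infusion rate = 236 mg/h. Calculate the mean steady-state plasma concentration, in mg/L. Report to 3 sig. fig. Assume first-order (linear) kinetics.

k = ln2 / t½ = 0.693147 / 36.5 = 0.01899 h⁻¹
CL = k × Vd = 0.01899 × 195 = 3.703 L/h
At steady state Css = R₀ / CL = 236 / 3.703 = 63.73 mg/L

63.7 mg/L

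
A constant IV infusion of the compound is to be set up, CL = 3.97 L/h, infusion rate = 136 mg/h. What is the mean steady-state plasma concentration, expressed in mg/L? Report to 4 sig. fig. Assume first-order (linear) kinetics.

34.26 mg/L

At steady state Css = R₀ / CL = 136 / 3.970 = 34.26 mg/L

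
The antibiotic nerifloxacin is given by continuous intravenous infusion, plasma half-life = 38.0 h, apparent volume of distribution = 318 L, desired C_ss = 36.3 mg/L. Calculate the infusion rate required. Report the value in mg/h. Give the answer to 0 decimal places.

k = ln2 / t½ = 0.693147 / 38.0 = 0.01824 h⁻¹
CL = k × Vd = 0.01824 × 318 = 5.800 L/h
At steady state, infusion rate R₀ = Css × CL = 36.3 × 5.800 = 210.5 mg/h

211 mg/h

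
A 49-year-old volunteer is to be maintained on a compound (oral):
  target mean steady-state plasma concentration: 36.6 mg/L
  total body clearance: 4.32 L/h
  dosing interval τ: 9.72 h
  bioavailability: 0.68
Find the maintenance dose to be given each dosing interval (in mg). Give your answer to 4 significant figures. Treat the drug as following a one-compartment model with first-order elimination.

At steady state, F × (Dose/τ) = Css × CL.
Dose = Css × CL × τ / F = 36.6 × 4.320 × 9.72 / 0.68 = 2260 mg

2260 mg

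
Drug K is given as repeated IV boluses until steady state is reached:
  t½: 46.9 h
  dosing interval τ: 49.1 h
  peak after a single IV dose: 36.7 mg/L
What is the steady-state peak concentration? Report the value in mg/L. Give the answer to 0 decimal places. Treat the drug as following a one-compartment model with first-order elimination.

k = ln2 / t½ = 0.693147 / 46.9 = 0.01478 h⁻¹
e^(−kτ) = e^(−0.01478 × 49.1) = 0.4840
Accumulation ratio R = 1 / (1 − e^(−kτ)) = 1 / (1 − 0.4840) = 1.938
Steady-state peak = C₀ × R = 36.7 × 1.938 = 71.12 mg/L

71 mg/L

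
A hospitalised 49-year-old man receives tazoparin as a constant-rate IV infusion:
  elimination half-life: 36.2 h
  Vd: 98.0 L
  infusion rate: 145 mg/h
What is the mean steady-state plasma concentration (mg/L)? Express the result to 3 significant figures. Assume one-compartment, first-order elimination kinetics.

k = ln2 / t½ = 0.693147 / 36.2 = 0.01915 h⁻¹
CL = k × Vd = 0.01915 × 98.0 = 1.877 L/h
At steady state Css = R₀ / CL = 145 / 1.877 = 77.25 mg/L

77.3 mg/L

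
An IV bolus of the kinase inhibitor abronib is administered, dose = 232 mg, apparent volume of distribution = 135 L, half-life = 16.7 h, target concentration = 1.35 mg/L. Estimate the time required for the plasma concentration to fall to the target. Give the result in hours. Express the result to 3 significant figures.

5.82 h

C₀ = Dose / Vd = 232.0 / 135 = 1.719 mg/L
k = ln2 / t½ = 0.693147 / 16.7 = 0.04151 h⁻¹
t = ln(C₀ / C) / k = ln(1.719 / 1.35) / 0.04151
  = ln(1.273) / 0.04151 = 0.2414 / 0.04151 = 5.815 h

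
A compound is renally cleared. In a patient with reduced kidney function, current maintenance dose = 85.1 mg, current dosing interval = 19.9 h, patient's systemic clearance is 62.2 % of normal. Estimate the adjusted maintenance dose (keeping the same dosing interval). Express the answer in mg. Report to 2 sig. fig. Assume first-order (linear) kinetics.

To keep the same average steady-state level, dosing rate must scale with clearance.
CL ratio = 62.2 / 100 = 0.6220
New dose (same interval) = 85.1 × 0.6220 = 52.93 mg

53 mg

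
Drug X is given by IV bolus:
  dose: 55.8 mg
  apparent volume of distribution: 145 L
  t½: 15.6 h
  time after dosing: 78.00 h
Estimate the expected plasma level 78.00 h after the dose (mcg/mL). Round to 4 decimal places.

C₀ = Dose / Vd = 55.80 / 145 = 0.3848 mg/L
k = ln2 / t½ = 0.693147 / 15.6 = 0.04443 h⁻¹
t / t½ = 78.00 / 15.6 = 5 half-lives
C = C₀ × (1/2)^5 = 0.3848 × 0.03125 = 0.01203 mg/L
(0.01203 mg/L = 0.01203 mcg/mL)

0.0120 mcg/mL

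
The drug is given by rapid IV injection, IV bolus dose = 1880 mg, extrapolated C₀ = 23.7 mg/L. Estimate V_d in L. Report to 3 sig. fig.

Vd = Dose / C₀ = 1880 / 23.7 = 79.32 L

79.3 L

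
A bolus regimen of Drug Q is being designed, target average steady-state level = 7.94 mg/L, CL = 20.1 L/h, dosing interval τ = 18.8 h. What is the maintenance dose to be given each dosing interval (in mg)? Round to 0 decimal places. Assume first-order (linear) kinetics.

3000 mg

At steady state, Dose/τ = Css × CL.
Dose = Css × CL × τ = 7.94 × 20.10 × 18.8 = 3000 mg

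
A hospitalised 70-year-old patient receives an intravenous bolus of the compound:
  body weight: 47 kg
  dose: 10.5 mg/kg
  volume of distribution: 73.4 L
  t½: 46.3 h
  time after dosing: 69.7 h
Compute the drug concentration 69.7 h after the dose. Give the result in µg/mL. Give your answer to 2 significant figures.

2.4 µg/mL

Total dose = 10.5 × 47 = 493.5 mg
C₀ = Dose / Vd = 493.5 / 73.4 = 6.723 mg/L
k = ln2 / t½ = 0.693147 / 46.3 = 0.01497 h⁻¹
C = C₀ · e^(−k·t) = 6.723 × e^(−0.01497 × 69.7)
  = 6.723 × 0.3523 = 2.369 mg/L
(2.369 mg/L = 2.369 µg/mL)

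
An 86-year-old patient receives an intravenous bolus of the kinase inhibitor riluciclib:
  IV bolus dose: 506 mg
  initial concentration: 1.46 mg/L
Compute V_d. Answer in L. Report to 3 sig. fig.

Vd = Dose / C₀ = 506.0 / 1.46 = 346.6 L

347 L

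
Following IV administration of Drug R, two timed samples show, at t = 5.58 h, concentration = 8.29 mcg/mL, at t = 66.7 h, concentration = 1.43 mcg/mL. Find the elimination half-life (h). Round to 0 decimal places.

24 h

k = ln(C₁/C₂) / (t₂ − t₁) = ln(8.29/1.43) / (66.7 − 5.58)
  = 1.757 / 61.12 = 0.02875 h⁻¹
t½ = ln2 / k = 0.693147 / 0.02875 = 24.11 h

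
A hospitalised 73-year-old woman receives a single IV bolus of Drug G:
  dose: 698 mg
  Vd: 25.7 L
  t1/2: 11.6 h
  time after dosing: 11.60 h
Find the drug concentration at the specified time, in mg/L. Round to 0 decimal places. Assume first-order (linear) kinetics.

C₀ = Dose / Vd = 698.0 / 25.7 = 27.16 mg/L
k = ln2 / t½ = 0.693147 / 11.6 = 0.05975 h⁻¹
t / t½ = 11.60 / 11.6 = 1 half-lives
C = C₀ × (1/2)^1 = 27.16 × 0.5000 = 13.58 mg/L

14 mg/L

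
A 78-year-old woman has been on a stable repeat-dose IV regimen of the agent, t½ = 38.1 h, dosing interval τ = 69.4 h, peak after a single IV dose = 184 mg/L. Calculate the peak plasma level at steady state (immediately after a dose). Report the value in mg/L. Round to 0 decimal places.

k = ln2 / t½ = 0.693147 / 38.1 = 0.01819 h⁻¹
e^(−kτ) = e^(−0.01819 × 69.4) = 0.2830
Accumulation ratio R = 1 / (1 − e^(−kτ)) = 1 / (1 − 0.2830) = 1.395
Steady-state peak = C₀ × R = 184 × 1.395 = 256.7 mg/L

257 mg/L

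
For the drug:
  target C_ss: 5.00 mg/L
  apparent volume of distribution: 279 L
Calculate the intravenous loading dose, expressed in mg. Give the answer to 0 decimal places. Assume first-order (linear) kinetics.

LD = Css × Vd = 5.00 × 279 = 1395 mg

1395 mg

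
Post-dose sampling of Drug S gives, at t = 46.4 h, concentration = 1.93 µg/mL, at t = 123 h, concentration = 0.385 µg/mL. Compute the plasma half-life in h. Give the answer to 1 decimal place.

32.9 h

k = ln(C₁/C₂) / (t₂ − t₁) = ln(1.93/0.385) / (123 − 46.4)
  = 1.612 / 76.60 = 0.02104 h⁻¹
t½ = ln2 / k = 0.693147 / 0.02104 = 32.94 h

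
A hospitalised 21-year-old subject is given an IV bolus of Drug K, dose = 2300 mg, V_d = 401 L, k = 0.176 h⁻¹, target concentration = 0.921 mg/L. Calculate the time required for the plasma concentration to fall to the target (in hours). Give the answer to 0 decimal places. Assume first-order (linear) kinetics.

C₀ = Dose / Vd = 2300 / 401 = 5.736 mg/L
t = ln(C₀ / C) / k = ln(5.736 / 0.921) / 0.1760
  = ln(6.228) / 0.1760 = 1.829 / 0.1760 = 10.39 h

10 h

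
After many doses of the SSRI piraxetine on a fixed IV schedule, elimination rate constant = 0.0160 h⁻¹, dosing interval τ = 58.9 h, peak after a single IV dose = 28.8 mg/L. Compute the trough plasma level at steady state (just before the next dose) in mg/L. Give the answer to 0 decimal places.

e^(−kτ) = e^(−0.01600 × 58.9) = 0.3897
Accumulation ratio R = 1 / (1 − e^(−kτ)) = 1 / (1 − 0.3897) = 1.639
Steady-state trough = C₀ × R × e^(−kτ) = 28.8 × 1.639 × 0.3897 = 18.40 mg/L

18 mg/L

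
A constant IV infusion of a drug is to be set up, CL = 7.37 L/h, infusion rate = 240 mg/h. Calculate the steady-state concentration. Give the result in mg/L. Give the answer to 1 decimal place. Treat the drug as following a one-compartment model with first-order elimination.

32.6 mg/L

At steady state Css = R₀ / CL = 240 / 7.370 = 32.56 mg/L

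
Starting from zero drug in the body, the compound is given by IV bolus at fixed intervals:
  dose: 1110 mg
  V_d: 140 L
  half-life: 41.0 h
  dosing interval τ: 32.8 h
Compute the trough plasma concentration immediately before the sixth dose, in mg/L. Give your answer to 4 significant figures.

C₀ per dose = Dose / Vd = 1110 / 140 = 7.929 mg/L
k = ln2 / t½ = 0.693147 / 41.0 = 0.01691 h⁻¹
Fraction remaining after one interval: r = e^(−kτ) = e^(−0.01691 × 32.8) = 0.5743
Before dose 6, 5 doses have been given (aged 1τ, 2τ, 3τ, 4τ, 5τ).
C_trough = C₀ × (r + r² + … + r^5) = C₀ × r(1−r^5)/(1−r)
        = 7.929 × 0.5743 × (1 − 0.06247) / (1 − 0.5743) = 10.03 mg/L

10.03 mg/L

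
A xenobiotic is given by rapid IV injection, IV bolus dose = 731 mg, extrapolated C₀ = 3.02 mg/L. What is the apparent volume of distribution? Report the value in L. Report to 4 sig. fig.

242.1 L

Vd = Dose / C₀ = 731.0 / 3.02 = 242.1 L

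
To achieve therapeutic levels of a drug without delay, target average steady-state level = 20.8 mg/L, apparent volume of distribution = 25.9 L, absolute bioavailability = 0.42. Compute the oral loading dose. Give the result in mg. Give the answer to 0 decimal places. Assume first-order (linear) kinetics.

1283 mg

LD = Css × Vd / F = 20.8 × 25.9 / 0.42 = 1283 mg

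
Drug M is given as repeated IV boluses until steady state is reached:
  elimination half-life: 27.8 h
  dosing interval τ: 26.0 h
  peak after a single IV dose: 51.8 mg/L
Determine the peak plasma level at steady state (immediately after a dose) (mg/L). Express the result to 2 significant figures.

k = ln2 / t½ = 0.693147 / 27.8 = 0.02493 h⁻¹
e^(−kτ) = e^(−0.02493 × 26.0) = 0.5230
Accumulation ratio R = 1 / (1 − e^(−kτ)) = 1 / (1 − 0.5230) = 2.096
Steady-state peak = C₀ × R = 51.8 × 2.096 = 108.6 mg/L

110 mg/L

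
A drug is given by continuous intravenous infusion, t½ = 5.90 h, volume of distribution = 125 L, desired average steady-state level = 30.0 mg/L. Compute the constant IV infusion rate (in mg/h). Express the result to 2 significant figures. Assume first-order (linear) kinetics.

440 mg/h

k = ln2 / t½ = 0.693147 / 5.90 = 0.1175 h⁻¹
CL = k × Vd = 0.1175 × 125 = 14.69 L/h
At steady state, infusion rate R₀ = Css × CL = 30.0 × 14.69 = 440.7 mg/h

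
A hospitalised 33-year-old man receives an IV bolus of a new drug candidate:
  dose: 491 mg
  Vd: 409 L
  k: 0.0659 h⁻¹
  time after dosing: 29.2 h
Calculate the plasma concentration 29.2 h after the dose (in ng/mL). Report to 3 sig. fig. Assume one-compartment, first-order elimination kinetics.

C₀ = Dose / Vd = 491.0 / 409 = 1.200 mg/L
C = C₀ · e^(−k·t) = 1.200 × e^(−0.06590 × 29.2)
  = 1.200 × 0.1460 = 0.1752 mg/L
Convert: 0.1752 mg/L × 1000 = 175.2 ng/mL

175 ng/mL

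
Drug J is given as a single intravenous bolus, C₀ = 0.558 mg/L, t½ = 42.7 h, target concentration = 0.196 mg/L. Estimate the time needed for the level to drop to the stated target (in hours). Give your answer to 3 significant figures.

64.5 h

k = ln2 / t½ = 0.693147 / 42.7 = 0.01623 h⁻¹
t = ln(C₀ / C) / k = ln(0.5580 / 0.196) / 0.01623
  = ln(2.847) / 0.01623 = 1.046 / 0.01623 = 64.45 h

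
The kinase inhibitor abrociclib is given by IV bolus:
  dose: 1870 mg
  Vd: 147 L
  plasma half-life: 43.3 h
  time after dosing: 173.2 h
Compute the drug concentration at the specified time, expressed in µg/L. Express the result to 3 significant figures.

795 µg/L

C₀ = Dose / Vd = 1870 / 147 = 12.72 mg/L
k = ln2 / t½ = 0.693147 / 43.3 = 0.01601 h⁻¹
t / t½ = 173.2 / 43.3 = 4 half-lives
C = C₀ × (1/2)^4 = 12.72 × 0.06250 = 0.7950 mg/L
Convert: 0.7950 mg/L × 1000 = 795.0 µg/L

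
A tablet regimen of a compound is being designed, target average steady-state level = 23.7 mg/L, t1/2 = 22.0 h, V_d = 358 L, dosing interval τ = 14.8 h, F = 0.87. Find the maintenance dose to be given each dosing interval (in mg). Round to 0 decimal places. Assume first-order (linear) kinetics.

k = ln2 / t½ = 0.693147 / 22.0 = 0.03151 h⁻¹
CL = k × Vd = 0.03151 × 358 = 11.28 L/h
At steady state, F × (Dose/τ) = Css × CL.
Dose = Css × CL × τ / F = 23.7 × 11.28 × 14.8 / 0.87 = 4548 mg

4548 mg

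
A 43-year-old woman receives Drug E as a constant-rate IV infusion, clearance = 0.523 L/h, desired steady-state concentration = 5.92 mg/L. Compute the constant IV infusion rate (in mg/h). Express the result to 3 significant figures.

At steady state, infusion rate R₀ = Css × CL = 5.92 × 0.5230 = 3.096 mg/h

3.10 mg/h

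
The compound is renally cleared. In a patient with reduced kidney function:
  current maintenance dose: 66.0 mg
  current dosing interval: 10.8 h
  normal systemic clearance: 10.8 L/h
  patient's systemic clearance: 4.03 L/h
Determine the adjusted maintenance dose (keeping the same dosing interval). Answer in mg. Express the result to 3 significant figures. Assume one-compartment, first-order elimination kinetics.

24.6 mg

To keep the same average steady-state level, dosing rate must scale with clearance.
CL ratio = 4.03 / 10.8 = 0.3731
New dose (same interval) = 66.0 × 0.3731 = 24.62 mg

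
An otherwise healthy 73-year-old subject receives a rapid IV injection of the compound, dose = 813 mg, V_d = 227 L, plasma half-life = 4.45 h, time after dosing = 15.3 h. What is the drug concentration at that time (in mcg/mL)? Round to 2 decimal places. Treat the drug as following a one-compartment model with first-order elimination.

C₀ = Dose / Vd = 813.0 / 227 = 3.581 mg/L
k = ln2 / t½ = 0.693147 / 4.45 = 0.1558 h⁻¹
C = C₀ · e^(−k·t) = 3.581 × e^(−0.1558 × 15.3)
  = 3.581 × 0.09221 = 0.3302 mg/L
(0.3302 mg/L = 0.3302 mcg/mL)

0.33 mcg/mL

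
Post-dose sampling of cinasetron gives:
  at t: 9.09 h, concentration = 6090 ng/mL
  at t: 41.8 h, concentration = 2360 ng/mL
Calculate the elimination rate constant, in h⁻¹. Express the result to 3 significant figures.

0.0290 h⁻¹

k = ln(C₁/C₂) / (t₂ − t₁) = ln(6090/2360) / (41.8 − 9.09)
  = 0.9480 / 32.71 = 0.02898 h⁻¹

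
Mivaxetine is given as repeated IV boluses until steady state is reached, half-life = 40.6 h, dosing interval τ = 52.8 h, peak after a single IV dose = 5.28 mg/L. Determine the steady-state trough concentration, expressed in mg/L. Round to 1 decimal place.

3.6 mg/L

k = ln2 / t½ = 0.693147 / 40.6 = 0.01707 h⁻¹
e^(−kτ) = e^(−0.01707 × 52.8) = 0.4060
Accumulation ratio R = 1 / (1 − e^(−kτ)) = 1 / (1 − 0.4060) = 1.684
Steady-state trough = C₀ × R × e^(−kτ) = 5.28 × 1.684 × 0.4060 = 3.610 mg/L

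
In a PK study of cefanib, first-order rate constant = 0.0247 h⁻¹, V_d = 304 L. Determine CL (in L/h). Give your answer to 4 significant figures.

CL = k × Vd = 0.0247 × 304 = 7.509 L/h

7.509 L/h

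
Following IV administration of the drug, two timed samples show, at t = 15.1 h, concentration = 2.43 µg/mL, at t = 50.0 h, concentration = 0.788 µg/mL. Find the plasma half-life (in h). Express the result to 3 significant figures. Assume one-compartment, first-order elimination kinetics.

21.5 h

k = ln(C₁/C₂) / (t₂ − t₁) = ln(2.43/0.788) / (50.0 − 15.1)
  = 1.126 / 34.90 = 0.03226 h⁻¹
t½ = ln2 / k = 0.693147 / 0.03226 = 21.49 h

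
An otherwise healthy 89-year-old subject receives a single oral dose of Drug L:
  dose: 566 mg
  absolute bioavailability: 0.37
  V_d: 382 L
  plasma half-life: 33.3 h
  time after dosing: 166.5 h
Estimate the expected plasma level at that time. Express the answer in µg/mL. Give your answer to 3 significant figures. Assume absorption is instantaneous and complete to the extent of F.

Amount reaching circulation = F × Dose = 0.37 × 566.0 = 209.4 mg
C₀ = F·Dose / Vd = 209.4 / 382 = 0.5482 mg/L
k = ln2 / t½ = 0.693147 / 33.3 = 0.02082 h⁻¹
t / t½ = 166.5 / 33.3 = 5 half-lives
C = C₀ × (1/2)^5 = 0.5482 × 0.03125 = 0.01713 mg/L
(0.01713 mg/L = 0.01713 µg/mL)

0.0171 µg/mL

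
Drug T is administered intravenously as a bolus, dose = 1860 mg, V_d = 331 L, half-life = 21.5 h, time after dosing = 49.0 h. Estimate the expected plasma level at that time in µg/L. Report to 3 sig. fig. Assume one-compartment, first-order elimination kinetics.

C₀ = Dose / Vd = 1860 / 331 = 5.619 mg/L
k = ln2 / t½ = 0.693147 / 21.5 = 0.03224 h⁻¹
C = C₀ · e^(−k·t) = 5.619 × e^(−0.03224 × 49.0)
  = 5.619 × 0.2060 = 1.158 mg/L
Convert: 1.158 mg/L × 1000 = 1158 µg/L

1160 µg/L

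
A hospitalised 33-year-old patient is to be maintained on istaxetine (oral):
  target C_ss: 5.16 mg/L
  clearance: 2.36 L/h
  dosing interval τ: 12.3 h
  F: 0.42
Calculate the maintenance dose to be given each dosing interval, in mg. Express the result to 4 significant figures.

At steady state, F × (Dose/τ) = Css × CL.
Dose = Css × CL × τ / F = 5.16 × 2.360 × 12.3 / 0.42 = 356.6 mg

356.6 mg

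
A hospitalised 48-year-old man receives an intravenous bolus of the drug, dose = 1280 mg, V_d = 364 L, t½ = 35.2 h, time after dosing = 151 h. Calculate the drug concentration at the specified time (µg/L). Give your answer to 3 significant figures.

180 µg/L

C₀ = Dose / Vd = 1280 / 364 = 3.516 mg/L
k = ln2 / t½ = 0.693147 / 35.2 = 0.01969 h⁻¹
C = C₀ · e^(−k·t) = 3.516 × e^(−0.01969 × 151)
  = 3.516 × 0.05114 = 0.1798 mg/L
Convert: 0.1798 mg/L × 1000 = 179.8 µg/L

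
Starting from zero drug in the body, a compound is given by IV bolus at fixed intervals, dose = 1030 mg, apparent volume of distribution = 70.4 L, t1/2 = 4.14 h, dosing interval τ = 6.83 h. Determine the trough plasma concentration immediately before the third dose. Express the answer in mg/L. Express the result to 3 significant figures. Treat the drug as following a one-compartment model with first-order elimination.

6.15 mg/L

C₀ per dose = Dose / Vd = 1030 / 70.4 = 14.63 mg/L
k = ln2 / t½ = 0.693147 / 4.14 = 0.1674 h⁻¹
Fraction remaining after one interval: r = e^(−kτ) = e^(−0.1674 × 6.83) = 0.3188
Before dose 3, 2 doses have been given (aged 1τ, 2τ).
C_trough = C₀ × (r + r²) = 14.63 × (0.3188 + 0.1016) = 6.150 mg/L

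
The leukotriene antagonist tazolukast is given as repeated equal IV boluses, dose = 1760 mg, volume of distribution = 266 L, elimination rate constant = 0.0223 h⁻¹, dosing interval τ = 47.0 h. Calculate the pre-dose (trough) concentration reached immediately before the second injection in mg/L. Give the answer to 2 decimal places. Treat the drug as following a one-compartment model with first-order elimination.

C₀ per dose = Dose / Vd = 1760 / 266 = 6.617 mg/L
Fraction remaining after one interval: r = e^(−kτ) = e^(−0.02230 × 47.0) = 0.3506
Before dose 2, 1 dose has been given (aged 1τ).
C_trough = C₀ × r = 6.617 × 0.3506 = 2.320 mg/L

2.32 mg/L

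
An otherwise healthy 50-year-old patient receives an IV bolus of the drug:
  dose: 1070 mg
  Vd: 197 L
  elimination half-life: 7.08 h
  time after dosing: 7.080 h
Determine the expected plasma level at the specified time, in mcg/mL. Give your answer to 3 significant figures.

C₀ = Dose / Vd = 1070 / 197 = 5.431 mg/L
k = ln2 / t½ = 0.693147 / 7.08 = 0.09790 h⁻¹
t / t½ = 7.080 / 7.08 = 1 half-lives
C = C₀ × (1/2)^1 = 5.431 × 0.5000 = 2.716 mg/L
(2.716 mg/L = 2.716 mcg/mL)

2.72 mcg/mL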